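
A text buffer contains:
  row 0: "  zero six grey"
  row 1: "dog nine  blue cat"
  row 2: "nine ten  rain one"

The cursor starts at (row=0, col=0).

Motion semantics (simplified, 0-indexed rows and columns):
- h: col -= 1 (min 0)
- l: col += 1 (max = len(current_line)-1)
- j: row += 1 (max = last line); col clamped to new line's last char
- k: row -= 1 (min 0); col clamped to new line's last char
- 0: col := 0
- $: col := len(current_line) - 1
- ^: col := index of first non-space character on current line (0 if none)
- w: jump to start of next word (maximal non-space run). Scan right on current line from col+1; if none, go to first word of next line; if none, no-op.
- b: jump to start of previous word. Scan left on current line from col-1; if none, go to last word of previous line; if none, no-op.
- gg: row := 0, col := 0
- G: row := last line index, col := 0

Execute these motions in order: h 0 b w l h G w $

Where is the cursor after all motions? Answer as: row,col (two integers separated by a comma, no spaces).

After 1 (h): row=0 col=0 char='_'
After 2 (0): row=0 col=0 char='_'
After 3 (b): row=0 col=0 char='_'
After 4 (w): row=0 col=2 char='z'
After 5 (l): row=0 col=3 char='e'
After 6 (h): row=0 col=2 char='z'
After 7 (G): row=2 col=0 char='n'
After 8 (w): row=2 col=5 char='t'
After 9 ($): row=2 col=17 char='e'

Answer: 2,17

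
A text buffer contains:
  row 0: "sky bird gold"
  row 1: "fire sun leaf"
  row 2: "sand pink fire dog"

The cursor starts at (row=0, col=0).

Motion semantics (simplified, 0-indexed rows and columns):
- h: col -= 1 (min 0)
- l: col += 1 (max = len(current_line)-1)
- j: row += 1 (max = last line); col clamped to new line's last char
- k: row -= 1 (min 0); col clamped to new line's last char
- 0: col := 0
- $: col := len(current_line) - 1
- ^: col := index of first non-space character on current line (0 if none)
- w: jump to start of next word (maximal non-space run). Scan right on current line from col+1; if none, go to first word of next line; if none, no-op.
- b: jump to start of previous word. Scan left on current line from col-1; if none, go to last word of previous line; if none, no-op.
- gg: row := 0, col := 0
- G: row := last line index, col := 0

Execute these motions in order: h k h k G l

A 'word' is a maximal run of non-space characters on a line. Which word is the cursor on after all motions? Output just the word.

Answer: sand

Derivation:
After 1 (h): row=0 col=0 char='s'
After 2 (k): row=0 col=0 char='s'
After 3 (h): row=0 col=0 char='s'
After 4 (k): row=0 col=0 char='s'
After 5 (G): row=2 col=0 char='s'
After 6 (l): row=2 col=1 char='a'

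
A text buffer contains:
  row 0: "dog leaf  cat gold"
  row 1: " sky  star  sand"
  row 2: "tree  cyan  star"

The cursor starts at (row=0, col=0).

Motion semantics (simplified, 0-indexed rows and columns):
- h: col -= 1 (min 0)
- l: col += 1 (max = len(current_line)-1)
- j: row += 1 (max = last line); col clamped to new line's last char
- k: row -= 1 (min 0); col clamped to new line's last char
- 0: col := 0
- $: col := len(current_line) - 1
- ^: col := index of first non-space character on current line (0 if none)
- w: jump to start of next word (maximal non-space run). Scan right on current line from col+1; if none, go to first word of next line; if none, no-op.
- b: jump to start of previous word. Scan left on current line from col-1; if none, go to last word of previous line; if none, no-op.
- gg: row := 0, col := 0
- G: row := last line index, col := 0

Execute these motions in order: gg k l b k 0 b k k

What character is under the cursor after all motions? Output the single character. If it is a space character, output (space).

After 1 (gg): row=0 col=0 char='d'
After 2 (k): row=0 col=0 char='d'
After 3 (l): row=0 col=1 char='o'
After 4 (b): row=0 col=0 char='d'
After 5 (k): row=0 col=0 char='d'
After 6 (0): row=0 col=0 char='d'
After 7 (b): row=0 col=0 char='d'
After 8 (k): row=0 col=0 char='d'
After 9 (k): row=0 col=0 char='d'

Answer: d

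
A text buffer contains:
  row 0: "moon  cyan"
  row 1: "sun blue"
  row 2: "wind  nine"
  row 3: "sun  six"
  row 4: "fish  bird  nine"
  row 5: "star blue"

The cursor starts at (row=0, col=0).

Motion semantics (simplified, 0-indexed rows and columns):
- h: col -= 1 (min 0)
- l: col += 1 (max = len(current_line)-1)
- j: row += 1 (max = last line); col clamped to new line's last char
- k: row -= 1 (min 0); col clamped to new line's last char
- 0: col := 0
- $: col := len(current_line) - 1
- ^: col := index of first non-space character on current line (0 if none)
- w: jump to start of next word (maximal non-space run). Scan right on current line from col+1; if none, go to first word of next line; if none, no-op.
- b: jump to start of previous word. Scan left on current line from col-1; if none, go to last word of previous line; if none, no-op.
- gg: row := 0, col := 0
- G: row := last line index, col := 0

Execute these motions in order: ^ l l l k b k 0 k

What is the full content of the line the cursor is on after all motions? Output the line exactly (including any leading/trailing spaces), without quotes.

After 1 (^): row=0 col=0 char='m'
After 2 (l): row=0 col=1 char='o'
After 3 (l): row=0 col=2 char='o'
After 4 (l): row=0 col=3 char='n'
After 5 (k): row=0 col=3 char='n'
After 6 (b): row=0 col=0 char='m'
After 7 (k): row=0 col=0 char='m'
After 8 (0): row=0 col=0 char='m'
After 9 (k): row=0 col=0 char='m'

Answer: moon  cyan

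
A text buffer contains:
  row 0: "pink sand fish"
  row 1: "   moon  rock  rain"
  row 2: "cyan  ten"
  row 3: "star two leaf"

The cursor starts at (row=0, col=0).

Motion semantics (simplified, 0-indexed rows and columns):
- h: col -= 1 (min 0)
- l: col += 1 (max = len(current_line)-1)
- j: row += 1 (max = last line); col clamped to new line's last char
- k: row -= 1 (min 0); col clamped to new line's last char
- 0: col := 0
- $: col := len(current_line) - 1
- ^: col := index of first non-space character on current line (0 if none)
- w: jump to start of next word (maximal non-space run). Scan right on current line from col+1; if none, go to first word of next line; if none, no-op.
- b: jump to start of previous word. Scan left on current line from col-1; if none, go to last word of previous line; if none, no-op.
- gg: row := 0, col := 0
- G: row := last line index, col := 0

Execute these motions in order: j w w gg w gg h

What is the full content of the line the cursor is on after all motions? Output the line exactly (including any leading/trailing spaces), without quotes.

Answer: pink sand fish

Derivation:
After 1 (j): row=1 col=0 char='_'
After 2 (w): row=1 col=3 char='m'
After 3 (w): row=1 col=9 char='r'
After 4 (gg): row=0 col=0 char='p'
After 5 (w): row=0 col=5 char='s'
After 6 (gg): row=0 col=0 char='p'
After 7 (h): row=0 col=0 char='p'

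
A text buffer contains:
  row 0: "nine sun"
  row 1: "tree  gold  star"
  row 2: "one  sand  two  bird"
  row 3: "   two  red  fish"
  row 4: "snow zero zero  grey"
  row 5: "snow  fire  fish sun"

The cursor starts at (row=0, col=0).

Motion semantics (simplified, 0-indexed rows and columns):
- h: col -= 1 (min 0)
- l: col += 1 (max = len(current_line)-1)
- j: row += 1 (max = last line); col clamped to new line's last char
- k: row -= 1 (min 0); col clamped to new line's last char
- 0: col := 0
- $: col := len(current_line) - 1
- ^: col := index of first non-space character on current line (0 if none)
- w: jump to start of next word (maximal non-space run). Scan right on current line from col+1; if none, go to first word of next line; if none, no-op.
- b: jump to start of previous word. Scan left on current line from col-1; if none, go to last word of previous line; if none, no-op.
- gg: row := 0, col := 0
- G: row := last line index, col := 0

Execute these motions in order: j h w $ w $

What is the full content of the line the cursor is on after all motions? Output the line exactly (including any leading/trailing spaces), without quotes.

After 1 (j): row=1 col=0 char='t'
After 2 (h): row=1 col=0 char='t'
After 3 (w): row=1 col=6 char='g'
After 4 ($): row=1 col=15 char='r'
After 5 (w): row=2 col=0 char='o'
After 6 ($): row=2 col=19 char='d'

Answer: one  sand  two  bird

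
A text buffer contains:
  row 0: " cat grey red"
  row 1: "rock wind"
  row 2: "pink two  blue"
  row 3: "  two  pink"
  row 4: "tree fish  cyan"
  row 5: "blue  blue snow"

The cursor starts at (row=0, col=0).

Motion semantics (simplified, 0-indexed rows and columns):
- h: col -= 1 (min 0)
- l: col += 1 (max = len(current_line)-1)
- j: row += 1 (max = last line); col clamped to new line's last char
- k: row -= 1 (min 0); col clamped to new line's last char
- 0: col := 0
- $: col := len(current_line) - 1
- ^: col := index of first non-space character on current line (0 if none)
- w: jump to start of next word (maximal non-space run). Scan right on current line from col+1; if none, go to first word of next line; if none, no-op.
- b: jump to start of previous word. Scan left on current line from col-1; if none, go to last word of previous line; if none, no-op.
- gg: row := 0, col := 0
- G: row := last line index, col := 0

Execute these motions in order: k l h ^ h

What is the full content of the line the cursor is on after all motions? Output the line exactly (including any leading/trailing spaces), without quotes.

Answer:  cat grey red

Derivation:
After 1 (k): row=0 col=0 char='_'
After 2 (l): row=0 col=1 char='c'
After 3 (h): row=0 col=0 char='_'
After 4 (^): row=0 col=1 char='c'
After 5 (h): row=0 col=0 char='_'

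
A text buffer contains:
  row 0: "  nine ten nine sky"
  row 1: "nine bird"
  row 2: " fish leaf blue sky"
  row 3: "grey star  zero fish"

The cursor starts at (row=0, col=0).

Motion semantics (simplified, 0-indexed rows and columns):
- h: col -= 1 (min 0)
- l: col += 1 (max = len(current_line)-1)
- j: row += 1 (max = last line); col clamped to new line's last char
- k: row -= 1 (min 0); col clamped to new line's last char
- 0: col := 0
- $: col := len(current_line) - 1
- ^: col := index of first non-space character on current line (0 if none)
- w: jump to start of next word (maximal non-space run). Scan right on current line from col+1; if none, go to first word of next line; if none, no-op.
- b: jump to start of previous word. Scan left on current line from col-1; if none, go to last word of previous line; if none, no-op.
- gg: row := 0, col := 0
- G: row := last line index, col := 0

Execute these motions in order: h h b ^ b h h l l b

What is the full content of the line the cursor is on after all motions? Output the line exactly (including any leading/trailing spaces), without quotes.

Answer:   nine ten nine sky

Derivation:
After 1 (h): row=0 col=0 char='_'
After 2 (h): row=0 col=0 char='_'
After 3 (b): row=0 col=0 char='_'
After 4 (^): row=0 col=2 char='n'
After 5 (b): row=0 col=2 char='n'
After 6 (h): row=0 col=1 char='_'
After 7 (h): row=0 col=0 char='_'
After 8 (l): row=0 col=1 char='_'
After 9 (l): row=0 col=2 char='n'
After 10 (b): row=0 col=2 char='n'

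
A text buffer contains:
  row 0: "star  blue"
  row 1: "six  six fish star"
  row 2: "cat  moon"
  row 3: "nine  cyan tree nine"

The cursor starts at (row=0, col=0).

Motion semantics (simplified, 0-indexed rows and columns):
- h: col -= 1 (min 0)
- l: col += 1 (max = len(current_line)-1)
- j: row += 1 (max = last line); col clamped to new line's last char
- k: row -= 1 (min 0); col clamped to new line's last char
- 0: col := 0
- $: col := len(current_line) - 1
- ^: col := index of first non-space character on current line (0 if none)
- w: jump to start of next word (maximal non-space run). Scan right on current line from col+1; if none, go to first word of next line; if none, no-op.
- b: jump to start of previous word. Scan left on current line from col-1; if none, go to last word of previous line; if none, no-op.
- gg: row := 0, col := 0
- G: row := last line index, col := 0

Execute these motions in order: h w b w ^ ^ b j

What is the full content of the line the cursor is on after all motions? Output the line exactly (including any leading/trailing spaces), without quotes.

After 1 (h): row=0 col=0 char='s'
After 2 (w): row=0 col=6 char='b'
After 3 (b): row=0 col=0 char='s'
After 4 (w): row=0 col=6 char='b'
After 5 (^): row=0 col=0 char='s'
After 6 (^): row=0 col=0 char='s'
After 7 (b): row=0 col=0 char='s'
After 8 (j): row=1 col=0 char='s'

Answer: six  six fish star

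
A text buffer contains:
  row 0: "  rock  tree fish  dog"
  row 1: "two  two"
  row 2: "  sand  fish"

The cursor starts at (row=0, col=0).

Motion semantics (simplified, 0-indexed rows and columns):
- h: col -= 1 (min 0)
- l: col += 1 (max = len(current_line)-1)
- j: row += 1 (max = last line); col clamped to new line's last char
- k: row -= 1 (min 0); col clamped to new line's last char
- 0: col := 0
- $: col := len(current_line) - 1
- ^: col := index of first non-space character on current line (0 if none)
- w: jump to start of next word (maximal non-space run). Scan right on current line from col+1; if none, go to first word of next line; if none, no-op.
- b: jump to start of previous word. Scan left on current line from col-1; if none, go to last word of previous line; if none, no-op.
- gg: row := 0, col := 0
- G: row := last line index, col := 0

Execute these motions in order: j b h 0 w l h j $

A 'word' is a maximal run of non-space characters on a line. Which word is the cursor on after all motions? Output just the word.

Answer: two

Derivation:
After 1 (j): row=1 col=0 char='t'
After 2 (b): row=0 col=19 char='d'
After 3 (h): row=0 col=18 char='_'
After 4 (0): row=0 col=0 char='_'
After 5 (w): row=0 col=2 char='r'
After 6 (l): row=0 col=3 char='o'
After 7 (h): row=0 col=2 char='r'
After 8 (j): row=1 col=2 char='o'
After 9 ($): row=1 col=7 char='o'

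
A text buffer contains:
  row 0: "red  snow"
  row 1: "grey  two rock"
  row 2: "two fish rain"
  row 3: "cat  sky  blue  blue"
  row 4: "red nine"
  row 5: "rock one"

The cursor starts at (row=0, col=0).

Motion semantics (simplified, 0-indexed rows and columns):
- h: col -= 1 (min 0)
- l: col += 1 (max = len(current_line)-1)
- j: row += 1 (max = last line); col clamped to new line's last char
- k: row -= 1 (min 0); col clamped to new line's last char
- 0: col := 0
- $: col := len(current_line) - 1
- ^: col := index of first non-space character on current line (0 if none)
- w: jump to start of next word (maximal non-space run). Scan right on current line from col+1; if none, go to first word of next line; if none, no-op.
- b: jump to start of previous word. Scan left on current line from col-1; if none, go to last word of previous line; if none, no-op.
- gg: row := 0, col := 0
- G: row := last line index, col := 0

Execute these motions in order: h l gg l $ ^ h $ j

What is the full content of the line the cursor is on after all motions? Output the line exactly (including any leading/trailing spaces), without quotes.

Answer: grey  two rock

Derivation:
After 1 (h): row=0 col=0 char='r'
After 2 (l): row=0 col=1 char='e'
After 3 (gg): row=0 col=0 char='r'
After 4 (l): row=0 col=1 char='e'
After 5 ($): row=0 col=8 char='w'
After 6 (^): row=0 col=0 char='r'
After 7 (h): row=0 col=0 char='r'
After 8 ($): row=0 col=8 char='w'
After 9 (j): row=1 col=8 char='o'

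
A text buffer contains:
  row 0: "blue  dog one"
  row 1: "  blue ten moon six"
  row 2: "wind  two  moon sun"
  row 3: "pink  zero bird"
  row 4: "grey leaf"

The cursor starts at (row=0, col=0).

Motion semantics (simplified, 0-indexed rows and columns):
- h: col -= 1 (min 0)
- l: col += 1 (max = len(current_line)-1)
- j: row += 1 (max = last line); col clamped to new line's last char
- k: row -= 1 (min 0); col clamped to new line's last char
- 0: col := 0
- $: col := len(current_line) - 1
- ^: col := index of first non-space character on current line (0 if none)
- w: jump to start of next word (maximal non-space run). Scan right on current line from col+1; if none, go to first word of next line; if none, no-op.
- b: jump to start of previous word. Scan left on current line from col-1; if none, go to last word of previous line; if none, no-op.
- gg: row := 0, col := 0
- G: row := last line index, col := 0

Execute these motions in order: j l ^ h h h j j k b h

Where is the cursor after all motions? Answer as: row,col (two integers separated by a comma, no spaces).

After 1 (j): row=1 col=0 char='_'
After 2 (l): row=1 col=1 char='_'
After 3 (^): row=1 col=2 char='b'
After 4 (h): row=1 col=1 char='_'
After 5 (h): row=1 col=0 char='_'
After 6 (h): row=1 col=0 char='_'
After 7 (j): row=2 col=0 char='w'
After 8 (j): row=3 col=0 char='p'
After 9 (k): row=2 col=0 char='w'
After 10 (b): row=1 col=16 char='s'
After 11 (h): row=1 col=15 char='_'

Answer: 1,15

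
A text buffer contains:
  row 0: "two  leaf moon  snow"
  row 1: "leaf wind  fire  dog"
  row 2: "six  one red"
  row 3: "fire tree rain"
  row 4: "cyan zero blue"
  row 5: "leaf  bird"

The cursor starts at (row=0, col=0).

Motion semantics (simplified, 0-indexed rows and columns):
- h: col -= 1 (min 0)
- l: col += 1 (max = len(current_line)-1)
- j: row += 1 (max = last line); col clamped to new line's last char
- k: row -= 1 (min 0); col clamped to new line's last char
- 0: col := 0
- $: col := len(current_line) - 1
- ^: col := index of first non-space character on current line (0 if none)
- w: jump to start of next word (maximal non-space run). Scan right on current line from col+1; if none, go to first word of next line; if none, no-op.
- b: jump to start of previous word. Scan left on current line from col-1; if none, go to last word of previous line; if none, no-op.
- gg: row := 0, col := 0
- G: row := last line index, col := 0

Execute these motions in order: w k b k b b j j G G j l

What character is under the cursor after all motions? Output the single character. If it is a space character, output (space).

Answer: e

Derivation:
After 1 (w): row=0 col=5 char='l'
After 2 (k): row=0 col=5 char='l'
After 3 (b): row=0 col=0 char='t'
After 4 (k): row=0 col=0 char='t'
After 5 (b): row=0 col=0 char='t'
After 6 (b): row=0 col=0 char='t'
After 7 (j): row=1 col=0 char='l'
After 8 (j): row=2 col=0 char='s'
After 9 (G): row=5 col=0 char='l'
After 10 (G): row=5 col=0 char='l'
After 11 (j): row=5 col=0 char='l'
After 12 (l): row=5 col=1 char='e'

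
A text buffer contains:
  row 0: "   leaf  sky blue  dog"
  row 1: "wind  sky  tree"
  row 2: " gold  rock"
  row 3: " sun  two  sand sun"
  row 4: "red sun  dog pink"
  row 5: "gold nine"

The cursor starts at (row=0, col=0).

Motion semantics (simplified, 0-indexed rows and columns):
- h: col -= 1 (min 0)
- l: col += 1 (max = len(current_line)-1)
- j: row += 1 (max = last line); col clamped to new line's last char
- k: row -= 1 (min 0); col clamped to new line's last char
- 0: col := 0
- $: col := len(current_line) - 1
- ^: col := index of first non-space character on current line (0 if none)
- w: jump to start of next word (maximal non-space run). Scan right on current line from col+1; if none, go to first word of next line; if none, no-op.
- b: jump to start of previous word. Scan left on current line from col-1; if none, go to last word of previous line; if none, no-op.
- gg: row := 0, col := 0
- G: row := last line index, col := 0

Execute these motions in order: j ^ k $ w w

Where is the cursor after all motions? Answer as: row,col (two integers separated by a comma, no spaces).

After 1 (j): row=1 col=0 char='w'
After 2 (^): row=1 col=0 char='w'
After 3 (k): row=0 col=0 char='_'
After 4 ($): row=0 col=21 char='g'
After 5 (w): row=1 col=0 char='w'
After 6 (w): row=1 col=6 char='s'

Answer: 1,6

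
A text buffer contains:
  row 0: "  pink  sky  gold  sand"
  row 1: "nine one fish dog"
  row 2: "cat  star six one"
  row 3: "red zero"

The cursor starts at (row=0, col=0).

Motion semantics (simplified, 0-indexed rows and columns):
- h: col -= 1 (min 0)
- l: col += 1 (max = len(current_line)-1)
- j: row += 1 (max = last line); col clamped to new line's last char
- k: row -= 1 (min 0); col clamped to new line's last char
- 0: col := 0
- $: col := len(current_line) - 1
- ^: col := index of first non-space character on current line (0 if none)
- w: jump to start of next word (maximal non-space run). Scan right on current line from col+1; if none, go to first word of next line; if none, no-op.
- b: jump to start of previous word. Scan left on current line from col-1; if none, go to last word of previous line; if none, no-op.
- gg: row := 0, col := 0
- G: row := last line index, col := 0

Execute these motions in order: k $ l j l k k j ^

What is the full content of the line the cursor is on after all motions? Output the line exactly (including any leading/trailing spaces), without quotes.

Answer: nine one fish dog

Derivation:
After 1 (k): row=0 col=0 char='_'
After 2 ($): row=0 col=22 char='d'
After 3 (l): row=0 col=22 char='d'
After 4 (j): row=1 col=16 char='g'
After 5 (l): row=1 col=16 char='g'
After 6 (k): row=0 col=16 char='d'
After 7 (k): row=0 col=16 char='d'
After 8 (j): row=1 col=16 char='g'
After 9 (^): row=1 col=0 char='n'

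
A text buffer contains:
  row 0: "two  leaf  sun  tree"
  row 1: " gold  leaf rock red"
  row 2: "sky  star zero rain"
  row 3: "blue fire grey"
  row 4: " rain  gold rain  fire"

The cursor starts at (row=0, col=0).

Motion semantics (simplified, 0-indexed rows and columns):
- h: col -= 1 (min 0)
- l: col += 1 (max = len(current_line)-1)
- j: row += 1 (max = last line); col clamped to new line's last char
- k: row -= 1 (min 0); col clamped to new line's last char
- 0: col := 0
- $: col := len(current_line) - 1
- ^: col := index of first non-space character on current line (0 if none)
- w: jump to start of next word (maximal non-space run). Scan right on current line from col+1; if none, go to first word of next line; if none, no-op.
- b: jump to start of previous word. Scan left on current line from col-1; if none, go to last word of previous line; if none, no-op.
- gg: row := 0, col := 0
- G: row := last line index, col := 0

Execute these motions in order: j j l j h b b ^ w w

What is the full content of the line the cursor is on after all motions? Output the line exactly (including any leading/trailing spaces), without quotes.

Answer: sky  star zero rain

Derivation:
After 1 (j): row=1 col=0 char='_'
After 2 (j): row=2 col=0 char='s'
After 3 (l): row=2 col=1 char='k'
After 4 (j): row=3 col=1 char='l'
After 5 (h): row=3 col=0 char='b'
After 6 (b): row=2 col=15 char='r'
After 7 (b): row=2 col=10 char='z'
After 8 (^): row=2 col=0 char='s'
After 9 (w): row=2 col=5 char='s'
After 10 (w): row=2 col=10 char='z'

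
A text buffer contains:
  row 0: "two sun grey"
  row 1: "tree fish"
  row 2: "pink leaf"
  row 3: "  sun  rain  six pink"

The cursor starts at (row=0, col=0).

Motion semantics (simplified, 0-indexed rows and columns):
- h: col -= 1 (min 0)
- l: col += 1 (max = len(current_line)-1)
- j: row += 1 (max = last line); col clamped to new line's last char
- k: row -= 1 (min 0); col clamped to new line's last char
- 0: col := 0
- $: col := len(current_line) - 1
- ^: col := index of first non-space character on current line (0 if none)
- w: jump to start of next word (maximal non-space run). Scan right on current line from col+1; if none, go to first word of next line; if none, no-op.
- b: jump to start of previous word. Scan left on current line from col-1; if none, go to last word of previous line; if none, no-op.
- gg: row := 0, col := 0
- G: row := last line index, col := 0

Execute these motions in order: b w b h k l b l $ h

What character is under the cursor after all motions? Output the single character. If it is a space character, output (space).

After 1 (b): row=0 col=0 char='t'
After 2 (w): row=0 col=4 char='s'
After 3 (b): row=0 col=0 char='t'
After 4 (h): row=0 col=0 char='t'
After 5 (k): row=0 col=0 char='t'
After 6 (l): row=0 col=1 char='w'
After 7 (b): row=0 col=0 char='t'
After 8 (l): row=0 col=1 char='w'
After 9 ($): row=0 col=11 char='y'
After 10 (h): row=0 col=10 char='e'

Answer: e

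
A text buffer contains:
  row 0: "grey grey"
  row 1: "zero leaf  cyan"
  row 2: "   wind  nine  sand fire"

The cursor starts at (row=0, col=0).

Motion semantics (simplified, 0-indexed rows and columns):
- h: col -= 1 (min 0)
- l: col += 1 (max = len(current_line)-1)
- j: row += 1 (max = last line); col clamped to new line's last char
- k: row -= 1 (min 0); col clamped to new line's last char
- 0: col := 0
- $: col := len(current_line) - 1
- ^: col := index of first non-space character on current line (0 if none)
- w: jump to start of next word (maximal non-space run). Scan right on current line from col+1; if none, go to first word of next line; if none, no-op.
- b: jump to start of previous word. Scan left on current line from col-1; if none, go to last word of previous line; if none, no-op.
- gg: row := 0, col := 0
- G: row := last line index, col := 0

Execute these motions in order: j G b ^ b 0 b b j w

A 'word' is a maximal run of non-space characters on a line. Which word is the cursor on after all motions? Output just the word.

Answer: leaf

Derivation:
After 1 (j): row=1 col=0 char='z'
After 2 (G): row=2 col=0 char='_'
After 3 (b): row=1 col=11 char='c'
After 4 (^): row=1 col=0 char='z'
After 5 (b): row=0 col=5 char='g'
After 6 (0): row=0 col=0 char='g'
After 7 (b): row=0 col=0 char='g'
After 8 (b): row=0 col=0 char='g'
After 9 (j): row=1 col=0 char='z'
After 10 (w): row=1 col=5 char='l'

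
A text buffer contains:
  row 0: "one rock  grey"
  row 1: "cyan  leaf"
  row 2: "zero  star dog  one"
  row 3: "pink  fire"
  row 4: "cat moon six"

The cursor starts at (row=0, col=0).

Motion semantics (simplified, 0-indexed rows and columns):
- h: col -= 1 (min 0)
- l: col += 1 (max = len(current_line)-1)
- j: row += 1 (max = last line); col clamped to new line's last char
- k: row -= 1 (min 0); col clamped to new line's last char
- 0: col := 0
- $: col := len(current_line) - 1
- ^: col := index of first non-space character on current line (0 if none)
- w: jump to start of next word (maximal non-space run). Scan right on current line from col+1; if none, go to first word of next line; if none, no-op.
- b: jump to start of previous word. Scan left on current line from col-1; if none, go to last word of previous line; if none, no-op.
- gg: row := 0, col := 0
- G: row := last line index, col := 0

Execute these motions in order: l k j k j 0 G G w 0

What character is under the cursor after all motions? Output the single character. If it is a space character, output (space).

After 1 (l): row=0 col=1 char='n'
After 2 (k): row=0 col=1 char='n'
After 3 (j): row=1 col=1 char='y'
After 4 (k): row=0 col=1 char='n'
After 5 (j): row=1 col=1 char='y'
After 6 (0): row=1 col=0 char='c'
After 7 (G): row=4 col=0 char='c'
After 8 (G): row=4 col=0 char='c'
After 9 (w): row=4 col=4 char='m'
After 10 (0): row=4 col=0 char='c'

Answer: c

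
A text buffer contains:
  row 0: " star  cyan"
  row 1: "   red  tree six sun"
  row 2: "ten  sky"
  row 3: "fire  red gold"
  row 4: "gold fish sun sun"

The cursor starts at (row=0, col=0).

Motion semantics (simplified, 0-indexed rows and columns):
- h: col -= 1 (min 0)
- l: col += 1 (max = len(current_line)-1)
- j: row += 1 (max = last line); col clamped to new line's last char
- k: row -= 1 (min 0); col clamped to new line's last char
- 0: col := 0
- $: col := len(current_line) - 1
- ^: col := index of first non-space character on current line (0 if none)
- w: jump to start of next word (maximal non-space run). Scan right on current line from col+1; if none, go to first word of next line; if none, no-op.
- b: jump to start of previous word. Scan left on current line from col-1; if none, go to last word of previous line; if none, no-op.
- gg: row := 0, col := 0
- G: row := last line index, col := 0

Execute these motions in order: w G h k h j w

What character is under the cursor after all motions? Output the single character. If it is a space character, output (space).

Answer: f

Derivation:
After 1 (w): row=0 col=1 char='s'
After 2 (G): row=4 col=0 char='g'
After 3 (h): row=4 col=0 char='g'
After 4 (k): row=3 col=0 char='f'
After 5 (h): row=3 col=0 char='f'
After 6 (j): row=4 col=0 char='g'
After 7 (w): row=4 col=5 char='f'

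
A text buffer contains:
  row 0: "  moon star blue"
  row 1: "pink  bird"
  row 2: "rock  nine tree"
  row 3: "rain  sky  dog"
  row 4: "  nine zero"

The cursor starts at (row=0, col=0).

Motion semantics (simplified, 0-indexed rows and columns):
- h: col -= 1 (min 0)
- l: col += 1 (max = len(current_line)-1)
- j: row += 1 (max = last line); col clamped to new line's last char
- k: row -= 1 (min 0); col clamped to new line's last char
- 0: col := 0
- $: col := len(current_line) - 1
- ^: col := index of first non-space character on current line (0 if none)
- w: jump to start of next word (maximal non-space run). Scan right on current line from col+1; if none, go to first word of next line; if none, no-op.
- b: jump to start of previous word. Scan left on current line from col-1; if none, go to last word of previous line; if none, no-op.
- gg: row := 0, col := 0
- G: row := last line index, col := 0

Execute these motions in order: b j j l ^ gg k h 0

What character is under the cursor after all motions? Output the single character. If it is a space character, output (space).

Answer: (space)

Derivation:
After 1 (b): row=0 col=0 char='_'
After 2 (j): row=1 col=0 char='p'
After 3 (j): row=2 col=0 char='r'
After 4 (l): row=2 col=1 char='o'
After 5 (^): row=2 col=0 char='r'
After 6 (gg): row=0 col=0 char='_'
After 7 (k): row=0 col=0 char='_'
After 8 (h): row=0 col=0 char='_'
After 9 (0): row=0 col=0 char='_'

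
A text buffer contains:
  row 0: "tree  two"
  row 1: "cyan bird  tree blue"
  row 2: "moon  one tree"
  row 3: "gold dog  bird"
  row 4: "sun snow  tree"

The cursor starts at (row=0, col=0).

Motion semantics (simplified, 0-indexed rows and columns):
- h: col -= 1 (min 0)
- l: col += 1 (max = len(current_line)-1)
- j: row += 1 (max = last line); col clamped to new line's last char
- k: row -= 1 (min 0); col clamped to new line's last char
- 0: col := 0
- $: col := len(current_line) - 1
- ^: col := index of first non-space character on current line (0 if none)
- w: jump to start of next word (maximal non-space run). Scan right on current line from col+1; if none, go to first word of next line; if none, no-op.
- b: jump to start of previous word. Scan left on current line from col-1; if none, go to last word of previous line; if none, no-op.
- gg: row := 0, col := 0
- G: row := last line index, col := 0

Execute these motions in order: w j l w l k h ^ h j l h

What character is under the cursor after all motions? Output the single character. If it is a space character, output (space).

Answer: c

Derivation:
After 1 (w): row=0 col=6 char='t'
After 2 (j): row=1 col=6 char='i'
After 3 (l): row=1 col=7 char='r'
After 4 (w): row=1 col=11 char='t'
After 5 (l): row=1 col=12 char='r'
After 6 (k): row=0 col=8 char='o'
After 7 (h): row=0 col=7 char='w'
After 8 (^): row=0 col=0 char='t'
After 9 (h): row=0 col=0 char='t'
After 10 (j): row=1 col=0 char='c'
After 11 (l): row=1 col=1 char='y'
After 12 (h): row=1 col=0 char='c'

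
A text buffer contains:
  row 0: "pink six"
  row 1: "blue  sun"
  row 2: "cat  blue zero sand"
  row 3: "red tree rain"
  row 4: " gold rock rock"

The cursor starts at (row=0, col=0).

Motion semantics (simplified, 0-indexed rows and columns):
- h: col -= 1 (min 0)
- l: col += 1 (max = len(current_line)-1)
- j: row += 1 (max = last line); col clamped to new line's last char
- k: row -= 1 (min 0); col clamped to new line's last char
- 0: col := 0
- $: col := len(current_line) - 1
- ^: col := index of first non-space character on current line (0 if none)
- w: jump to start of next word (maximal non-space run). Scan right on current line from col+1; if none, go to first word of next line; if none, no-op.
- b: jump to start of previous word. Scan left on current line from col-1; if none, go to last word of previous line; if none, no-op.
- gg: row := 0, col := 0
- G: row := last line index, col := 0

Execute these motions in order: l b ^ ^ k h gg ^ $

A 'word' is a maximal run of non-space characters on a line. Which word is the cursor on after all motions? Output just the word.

Answer: six

Derivation:
After 1 (l): row=0 col=1 char='i'
After 2 (b): row=0 col=0 char='p'
After 3 (^): row=0 col=0 char='p'
After 4 (^): row=0 col=0 char='p'
After 5 (k): row=0 col=0 char='p'
After 6 (h): row=0 col=0 char='p'
After 7 (gg): row=0 col=0 char='p'
After 8 (^): row=0 col=0 char='p'
After 9 ($): row=0 col=7 char='x'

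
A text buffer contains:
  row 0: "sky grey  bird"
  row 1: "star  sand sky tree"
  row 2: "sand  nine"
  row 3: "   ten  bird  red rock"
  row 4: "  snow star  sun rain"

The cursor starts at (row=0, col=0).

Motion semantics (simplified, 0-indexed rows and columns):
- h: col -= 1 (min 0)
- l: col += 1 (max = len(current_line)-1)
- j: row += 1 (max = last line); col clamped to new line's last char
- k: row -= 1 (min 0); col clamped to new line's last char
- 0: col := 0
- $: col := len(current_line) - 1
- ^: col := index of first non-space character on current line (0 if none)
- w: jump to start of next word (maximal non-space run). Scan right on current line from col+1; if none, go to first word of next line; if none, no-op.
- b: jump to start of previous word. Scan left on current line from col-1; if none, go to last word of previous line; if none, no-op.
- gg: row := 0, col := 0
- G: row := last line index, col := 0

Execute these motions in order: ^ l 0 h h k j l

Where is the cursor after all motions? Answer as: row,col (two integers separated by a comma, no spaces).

After 1 (^): row=0 col=0 char='s'
After 2 (l): row=0 col=1 char='k'
After 3 (0): row=0 col=0 char='s'
After 4 (h): row=0 col=0 char='s'
After 5 (h): row=0 col=0 char='s'
After 6 (k): row=0 col=0 char='s'
After 7 (j): row=1 col=0 char='s'
After 8 (l): row=1 col=1 char='t'

Answer: 1,1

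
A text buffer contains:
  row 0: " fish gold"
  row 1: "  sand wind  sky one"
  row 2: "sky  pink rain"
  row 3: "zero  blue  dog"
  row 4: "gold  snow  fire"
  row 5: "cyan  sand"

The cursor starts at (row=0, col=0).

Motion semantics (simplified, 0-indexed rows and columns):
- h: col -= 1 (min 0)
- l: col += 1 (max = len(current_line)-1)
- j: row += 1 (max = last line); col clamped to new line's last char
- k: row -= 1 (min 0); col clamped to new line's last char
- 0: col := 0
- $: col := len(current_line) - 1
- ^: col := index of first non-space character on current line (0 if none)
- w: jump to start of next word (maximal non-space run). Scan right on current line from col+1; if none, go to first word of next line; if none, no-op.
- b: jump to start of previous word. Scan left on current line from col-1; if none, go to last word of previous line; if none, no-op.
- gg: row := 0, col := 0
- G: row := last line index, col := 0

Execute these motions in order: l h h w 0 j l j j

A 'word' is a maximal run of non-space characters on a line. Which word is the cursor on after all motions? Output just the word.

Answer: zero

Derivation:
After 1 (l): row=0 col=1 char='f'
After 2 (h): row=0 col=0 char='_'
After 3 (h): row=0 col=0 char='_'
After 4 (w): row=0 col=1 char='f'
After 5 (0): row=0 col=0 char='_'
After 6 (j): row=1 col=0 char='_'
After 7 (l): row=1 col=1 char='_'
After 8 (j): row=2 col=1 char='k'
After 9 (j): row=3 col=1 char='e'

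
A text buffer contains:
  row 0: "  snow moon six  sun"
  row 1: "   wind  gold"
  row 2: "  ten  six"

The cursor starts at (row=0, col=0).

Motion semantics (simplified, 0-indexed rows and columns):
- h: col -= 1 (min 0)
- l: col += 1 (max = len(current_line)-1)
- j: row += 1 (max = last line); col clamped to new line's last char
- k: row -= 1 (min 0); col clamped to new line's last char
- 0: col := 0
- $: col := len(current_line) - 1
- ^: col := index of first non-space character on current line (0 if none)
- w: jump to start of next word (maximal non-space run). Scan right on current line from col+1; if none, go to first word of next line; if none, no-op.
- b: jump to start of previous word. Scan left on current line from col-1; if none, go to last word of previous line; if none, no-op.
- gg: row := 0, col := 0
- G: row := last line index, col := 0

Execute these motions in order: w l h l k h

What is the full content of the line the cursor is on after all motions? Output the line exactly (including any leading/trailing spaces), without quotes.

After 1 (w): row=0 col=2 char='s'
After 2 (l): row=0 col=3 char='n'
After 3 (h): row=0 col=2 char='s'
After 4 (l): row=0 col=3 char='n'
After 5 (k): row=0 col=3 char='n'
After 6 (h): row=0 col=2 char='s'

Answer:   snow moon six  sun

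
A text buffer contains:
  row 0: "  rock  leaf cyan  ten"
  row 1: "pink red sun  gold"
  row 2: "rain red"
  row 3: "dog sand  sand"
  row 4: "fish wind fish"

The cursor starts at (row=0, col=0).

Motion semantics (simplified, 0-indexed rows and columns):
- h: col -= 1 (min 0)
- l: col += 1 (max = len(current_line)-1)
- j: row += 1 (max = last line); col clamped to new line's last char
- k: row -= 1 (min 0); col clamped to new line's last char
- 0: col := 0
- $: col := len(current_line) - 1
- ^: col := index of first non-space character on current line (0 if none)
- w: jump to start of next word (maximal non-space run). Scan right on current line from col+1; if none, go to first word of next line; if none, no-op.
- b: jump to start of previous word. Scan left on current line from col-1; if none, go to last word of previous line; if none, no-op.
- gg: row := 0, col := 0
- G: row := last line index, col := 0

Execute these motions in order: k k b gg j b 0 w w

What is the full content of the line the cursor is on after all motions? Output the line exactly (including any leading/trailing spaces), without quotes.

Answer:   rock  leaf cyan  ten

Derivation:
After 1 (k): row=0 col=0 char='_'
After 2 (k): row=0 col=0 char='_'
After 3 (b): row=0 col=0 char='_'
After 4 (gg): row=0 col=0 char='_'
After 5 (j): row=1 col=0 char='p'
After 6 (b): row=0 col=19 char='t'
After 7 (0): row=0 col=0 char='_'
After 8 (w): row=0 col=2 char='r'
After 9 (w): row=0 col=8 char='l'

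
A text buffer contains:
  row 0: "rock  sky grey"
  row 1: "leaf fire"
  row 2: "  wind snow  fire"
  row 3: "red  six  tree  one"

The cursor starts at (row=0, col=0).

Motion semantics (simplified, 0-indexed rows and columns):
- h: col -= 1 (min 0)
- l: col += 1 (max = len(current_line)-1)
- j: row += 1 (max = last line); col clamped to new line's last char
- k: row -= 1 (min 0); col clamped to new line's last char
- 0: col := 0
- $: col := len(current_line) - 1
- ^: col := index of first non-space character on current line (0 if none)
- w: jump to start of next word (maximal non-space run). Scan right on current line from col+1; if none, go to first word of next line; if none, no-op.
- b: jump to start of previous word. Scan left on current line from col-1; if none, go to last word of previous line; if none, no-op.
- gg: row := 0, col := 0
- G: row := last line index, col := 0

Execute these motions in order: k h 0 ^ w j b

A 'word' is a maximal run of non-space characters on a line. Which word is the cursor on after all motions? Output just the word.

Answer: fire

Derivation:
After 1 (k): row=0 col=0 char='r'
After 2 (h): row=0 col=0 char='r'
After 3 (0): row=0 col=0 char='r'
After 4 (^): row=0 col=0 char='r'
After 5 (w): row=0 col=6 char='s'
After 6 (j): row=1 col=6 char='i'
After 7 (b): row=1 col=5 char='f'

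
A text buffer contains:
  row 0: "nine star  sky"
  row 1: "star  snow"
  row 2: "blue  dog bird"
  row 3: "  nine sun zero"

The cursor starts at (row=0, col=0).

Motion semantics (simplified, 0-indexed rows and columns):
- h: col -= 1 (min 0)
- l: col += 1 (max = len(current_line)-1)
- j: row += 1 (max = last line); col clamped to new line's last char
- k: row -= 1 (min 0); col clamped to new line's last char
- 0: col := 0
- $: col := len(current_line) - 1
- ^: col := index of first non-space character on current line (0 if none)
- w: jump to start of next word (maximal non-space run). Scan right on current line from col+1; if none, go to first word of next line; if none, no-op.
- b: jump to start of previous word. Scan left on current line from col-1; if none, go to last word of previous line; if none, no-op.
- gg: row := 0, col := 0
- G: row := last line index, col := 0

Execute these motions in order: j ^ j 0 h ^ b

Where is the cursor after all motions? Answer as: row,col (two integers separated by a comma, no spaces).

Answer: 1,6

Derivation:
After 1 (j): row=1 col=0 char='s'
After 2 (^): row=1 col=0 char='s'
After 3 (j): row=2 col=0 char='b'
After 4 (0): row=2 col=0 char='b'
After 5 (h): row=2 col=0 char='b'
After 6 (^): row=2 col=0 char='b'
After 7 (b): row=1 col=6 char='s'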